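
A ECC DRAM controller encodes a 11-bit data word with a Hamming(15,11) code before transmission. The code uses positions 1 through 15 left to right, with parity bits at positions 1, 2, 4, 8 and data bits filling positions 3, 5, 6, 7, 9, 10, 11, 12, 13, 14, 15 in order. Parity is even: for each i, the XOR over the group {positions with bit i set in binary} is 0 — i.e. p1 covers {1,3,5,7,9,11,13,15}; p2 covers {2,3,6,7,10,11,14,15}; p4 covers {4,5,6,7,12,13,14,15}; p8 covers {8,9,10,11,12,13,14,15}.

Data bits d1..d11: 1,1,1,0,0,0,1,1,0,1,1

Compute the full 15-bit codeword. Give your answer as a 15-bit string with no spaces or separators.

011111000011011

Place data at non-parity positions: p1 p2 1 p4 1 1 0 p8 0 0 1 1 0 1 1
p1 (pos 1,3,5,7,9,11,13,15): XOR of data positions = 1⊕1⊕0⊕0⊕1⊕0⊕1 = 0
p2 (pos 2,3,6,7,10,11,14,15): XOR of data positions = 1⊕1⊕0⊕0⊕1⊕1⊕1 = 1
p4 (pos 4,5,6,7,12,13,14,15): XOR of data positions = 1⊕1⊕0⊕1⊕0⊕1⊕1 = 1
p8 (pos 8,9,10,11,12,13,14,15): XOR of data positions = 0⊕0⊕1⊕1⊕0⊕1⊕1 = 0
Codeword: 011111000011011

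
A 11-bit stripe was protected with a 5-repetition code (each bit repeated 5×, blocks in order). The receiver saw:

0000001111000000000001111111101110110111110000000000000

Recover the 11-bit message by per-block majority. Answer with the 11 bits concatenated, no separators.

01001111000

Block 1 (00000): 0 ones → 0
Block 2 (01111): 4 ones → 1
Block 3 (00000): 0 ones → 0
Block 4 (00000): 0 ones → 0
Block 5 (01111): 4 ones → 1
Block 6 (11110): 4 ones → 1
Block 7 (11101): 4 ones → 1
Block 8 (10111): 4 ones → 1
Block 9 (11000): 2 ones → 0
Block 10 (00000): 0 ones → 0
Block 11 (00000): 0 ones → 0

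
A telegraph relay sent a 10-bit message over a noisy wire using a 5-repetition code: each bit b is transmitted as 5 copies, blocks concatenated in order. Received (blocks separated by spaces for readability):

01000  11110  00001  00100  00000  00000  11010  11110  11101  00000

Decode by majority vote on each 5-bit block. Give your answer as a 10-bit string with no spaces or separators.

0100001110

Block 1 (01000): 1 one → 0
Block 2 (11110): 4 ones → 1
Block 3 (00001): 1 one → 0
Block 4 (00100): 1 one → 0
Block 5 (00000): 0 ones → 0
Block 6 (00000): 0 ones → 0
Block 7 (11010): 3 ones → 1
Block 8 (11110): 4 ones → 1
Block 9 (11101): 4 ones → 1
Block 10 (00000): 0 ones → 0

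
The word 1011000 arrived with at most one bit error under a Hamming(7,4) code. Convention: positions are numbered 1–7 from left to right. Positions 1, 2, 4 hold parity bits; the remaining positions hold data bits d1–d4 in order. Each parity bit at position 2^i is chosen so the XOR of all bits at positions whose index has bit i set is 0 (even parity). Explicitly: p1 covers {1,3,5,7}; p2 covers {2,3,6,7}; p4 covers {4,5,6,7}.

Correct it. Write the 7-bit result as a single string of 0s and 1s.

1011010

s1 (pos 1,3,5,7): 1⊕1⊕0⊕0 = 0
s2 (pos 2,3,6,7): 0⊕1⊕0⊕0 = 1
s4 (pos 4,5,6,7): 1⊕0⊕0⊕0 = 1
Syndrome s4…s1 = 110 → error at position 6.
Flip position 6: 1011000 → 1011010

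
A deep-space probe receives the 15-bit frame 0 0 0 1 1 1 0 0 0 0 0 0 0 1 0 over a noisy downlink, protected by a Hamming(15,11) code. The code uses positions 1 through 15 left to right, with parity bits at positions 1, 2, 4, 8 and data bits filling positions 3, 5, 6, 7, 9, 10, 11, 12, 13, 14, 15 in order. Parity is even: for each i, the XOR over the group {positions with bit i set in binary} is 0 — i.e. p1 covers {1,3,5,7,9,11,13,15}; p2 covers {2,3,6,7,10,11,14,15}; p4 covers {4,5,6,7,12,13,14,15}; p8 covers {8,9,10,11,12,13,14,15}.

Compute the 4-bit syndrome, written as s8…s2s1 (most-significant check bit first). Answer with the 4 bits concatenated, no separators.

1001

s1 (pos 1,3,5,7,9,11,13,15): 0⊕0⊕1⊕0⊕0⊕0⊕0⊕0 = 1
s2 (pos 2,3,6,7,10,11,14,15): 0⊕0⊕1⊕0⊕0⊕0⊕1⊕0 = 0
s4 (pos 4,5,6,7,12,13,14,15): 1⊕1⊕1⊕0⊕0⊕0⊕1⊕0 = 0
s8 (pos 8,9,10,11,12,13,14,15): 0⊕0⊕0⊕0⊕0⊕0⊕1⊕0 = 1
Syndrome s8…s1 = 1001 → error at position 9.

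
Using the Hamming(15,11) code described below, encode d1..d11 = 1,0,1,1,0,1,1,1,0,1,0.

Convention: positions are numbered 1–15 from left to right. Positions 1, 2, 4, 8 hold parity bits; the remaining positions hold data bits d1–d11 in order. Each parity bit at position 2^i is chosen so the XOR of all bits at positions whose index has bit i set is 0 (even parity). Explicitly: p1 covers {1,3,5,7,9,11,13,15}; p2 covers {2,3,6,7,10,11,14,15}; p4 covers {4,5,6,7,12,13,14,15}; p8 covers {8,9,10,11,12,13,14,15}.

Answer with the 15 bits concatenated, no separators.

101001100111010

Place data at non-parity positions: p1 p2 1 p4 0 1 1 p8 0 1 1 1 0 1 0
p1 (pos 1,3,5,7,9,11,13,15): XOR of data positions = 1⊕0⊕1⊕0⊕1⊕0⊕0 = 1
p2 (pos 2,3,6,7,10,11,14,15): XOR of data positions = 1⊕1⊕1⊕1⊕1⊕1⊕0 = 0
p4 (pos 4,5,6,7,12,13,14,15): XOR of data positions = 0⊕1⊕1⊕1⊕0⊕1⊕0 = 0
p8 (pos 8,9,10,11,12,13,14,15): XOR of data positions = 0⊕1⊕1⊕1⊕0⊕1⊕0 = 0
Codeword: 101001100111010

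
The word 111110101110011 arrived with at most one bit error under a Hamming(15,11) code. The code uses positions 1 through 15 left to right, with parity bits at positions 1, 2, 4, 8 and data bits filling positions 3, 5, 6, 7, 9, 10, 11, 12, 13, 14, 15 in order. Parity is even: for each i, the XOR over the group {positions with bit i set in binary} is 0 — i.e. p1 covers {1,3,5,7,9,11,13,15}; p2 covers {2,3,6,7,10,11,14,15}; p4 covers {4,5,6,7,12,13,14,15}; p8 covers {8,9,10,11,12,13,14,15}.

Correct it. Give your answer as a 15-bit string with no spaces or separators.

s1 (pos 1,3,5,7,9,11,13,15): 1⊕1⊕1⊕1⊕1⊕1⊕0⊕1 = 1
s2 (pos 2,3,6,7,10,11,14,15): 1⊕1⊕0⊕1⊕1⊕1⊕1⊕1 = 1
s4 (pos 4,5,6,7,12,13,14,15): 1⊕1⊕0⊕1⊕0⊕0⊕1⊕1 = 1
s8 (pos 8,9,10,11,12,13,14,15): 0⊕1⊕1⊕1⊕0⊕0⊕1⊕1 = 1
Syndrome s8…s1 = 1111 → error at position 15.
Flip position 15: 111110101110011 → 111110101110010

111110101110010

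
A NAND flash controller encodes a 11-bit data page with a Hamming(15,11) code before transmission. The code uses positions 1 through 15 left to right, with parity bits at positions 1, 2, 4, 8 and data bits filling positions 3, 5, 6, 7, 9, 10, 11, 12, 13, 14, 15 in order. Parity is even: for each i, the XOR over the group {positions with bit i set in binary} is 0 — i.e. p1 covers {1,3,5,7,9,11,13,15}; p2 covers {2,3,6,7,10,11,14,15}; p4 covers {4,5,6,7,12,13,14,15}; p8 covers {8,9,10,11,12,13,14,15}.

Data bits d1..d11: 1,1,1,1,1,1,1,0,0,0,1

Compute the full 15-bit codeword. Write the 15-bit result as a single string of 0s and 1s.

001011101110001

Place data at non-parity positions: p1 p2 1 p4 1 1 1 p8 1 1 1 0 0 0 1
p1 (pos 1,3,5,7,9,11,13,15): XOR of data positions = 1⊕1⊕1⊕1⊕1⊕0⊕1 = 0
p2 (pos 2,3,6,7,10,11,14,15): XOR of data positions = 1⊕1⊕1⊕1⊕1⊕0⊕1 = 0
p4 (pos 4,5,6,7,12,13,14,15): XOR of data positions = 1⊕1⊕1⊕0⊕0⊕0⊕1 = 0
p8 (pos 8,9,10,11,12,13,14,15): XOR of data positions = 1⊕1⊕1⊕0⊕0⊕0⊕1 = 0
Codeword: 001011101110001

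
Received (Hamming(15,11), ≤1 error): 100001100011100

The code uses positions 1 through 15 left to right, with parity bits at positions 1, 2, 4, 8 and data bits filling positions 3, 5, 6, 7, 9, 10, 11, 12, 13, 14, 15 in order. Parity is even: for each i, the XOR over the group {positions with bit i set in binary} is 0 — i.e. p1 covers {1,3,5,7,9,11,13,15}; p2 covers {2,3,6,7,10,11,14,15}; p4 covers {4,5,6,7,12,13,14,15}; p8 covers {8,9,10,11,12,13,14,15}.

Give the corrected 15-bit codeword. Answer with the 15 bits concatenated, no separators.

100001100111100

s1 (pos 1,3,5,7,9,11,13,15): 1⊕0⊕0⊕1⊕0⊕1⊕1⊕0 = 0
s2 (pos 2,3,6,7,10,11,14,15): 0⊕0⊕1⊕1⊕0⊕1⊕0⊕0 = 1
s4 (pos 4,5,6,7,12,13,14,15): 0⊕0⊕1⊕1⊕1⊕1⊕0⊕0 = 0
s8 (pos 8,9,10,11,12,13,14,15): 0⊕0⊕0⊕1⊕1⊕1⊕0⊕0 = 1
Syndrome s8…s1 = 1010 → error at position 10.
Flip position 10: 100001100011100 → 100001100111100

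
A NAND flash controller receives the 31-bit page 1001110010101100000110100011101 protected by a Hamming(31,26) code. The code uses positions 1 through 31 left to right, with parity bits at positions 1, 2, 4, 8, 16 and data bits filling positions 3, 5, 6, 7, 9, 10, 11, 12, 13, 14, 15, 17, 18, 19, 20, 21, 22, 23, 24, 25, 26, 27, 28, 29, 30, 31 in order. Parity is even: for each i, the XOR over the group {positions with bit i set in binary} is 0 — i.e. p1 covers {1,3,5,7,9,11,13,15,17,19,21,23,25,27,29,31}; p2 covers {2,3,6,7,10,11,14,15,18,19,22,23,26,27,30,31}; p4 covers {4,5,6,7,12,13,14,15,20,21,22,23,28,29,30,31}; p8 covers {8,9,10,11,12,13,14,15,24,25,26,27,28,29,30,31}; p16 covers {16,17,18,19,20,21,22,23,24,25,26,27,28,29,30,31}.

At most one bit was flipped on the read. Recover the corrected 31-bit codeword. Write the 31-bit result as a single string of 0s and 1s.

1001110010101100000010100011101

s1 (pos 1,3,5,7,9,11,13,15,17,19,21,23,25,27,29,31): 1⊕0⊕1⊕0⊕1⊕1⊕1⊕0⊕0⊕0⊕1⊕1⊕0⊕1⊕1⊕1 = 0
s2 (pos 2,3,6,7,10,11,14,15,18,19,22,23,26,27,30,31): 0⊕0⊕1⊕0⊕0⊕1⊕1⊕0⊕0⊕0⊕0⊕1⊕0⊕1⊕0⊕1 = 0
s4 (pos 4,5,6,7,12,13,14,15,20,21,22,23,28,29,30,31): 1⊕1⊕1⊕0⊕0⊕1⊕1⊕0⊕1⊕1⊕0⊕1⊕1⊕1⊕0⊕1 = 1
s8 (pos 8,9,10,11,12,13,14,15,24,25,26,27,28,29,30,31): 0⊕1⊕0⊕1⊕0⊕1⊕1⊕0⊕0⊕0⊕0⊕1⊕1⊕1⊕0⊕1 = 0
s16 (pos 16,17,18,19,20,21,22,23,24,25,26,27,28,29,30,31): 0⊕0⊕0⊕0⊕1⊕1⊕0⊕1⊕0⊕0⊕0⊕1⊕1⊕1⊕0⊕1 = 1
Syndrome s16…s1 = 10100 → error at position 20.
Flip position 20: 1001110010101100000110100011101 → 1001110010101100000010100011101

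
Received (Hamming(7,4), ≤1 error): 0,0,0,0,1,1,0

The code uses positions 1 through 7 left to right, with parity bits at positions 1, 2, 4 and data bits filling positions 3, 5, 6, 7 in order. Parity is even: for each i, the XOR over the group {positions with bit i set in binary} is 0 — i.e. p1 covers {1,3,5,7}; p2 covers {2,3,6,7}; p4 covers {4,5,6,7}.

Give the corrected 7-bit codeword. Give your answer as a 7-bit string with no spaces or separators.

s1 (pos 1,3,5,7): 0⊕0⊕1⊕0 = 1
s2 (pos 2,3,6,7): 0⊕0⊕1⊕0 = 1
s4 (pos 4,5,6,7): 0⊕1⊕1⊕0 = 0
Syndrome s4…s1 = 011 → error at position 3.
Flip position 3: 0000110 → 0010110

0010110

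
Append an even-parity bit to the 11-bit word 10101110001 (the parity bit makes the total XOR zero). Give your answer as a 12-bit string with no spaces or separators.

101011100010

XOR of the 11 data bits: 1⊕0⊕1⊕0⊕1⊕1⊕1⊕0⊕0⊕0⊕1 = 0
Parity bit = 0 (so all 12 bits XOR to 0).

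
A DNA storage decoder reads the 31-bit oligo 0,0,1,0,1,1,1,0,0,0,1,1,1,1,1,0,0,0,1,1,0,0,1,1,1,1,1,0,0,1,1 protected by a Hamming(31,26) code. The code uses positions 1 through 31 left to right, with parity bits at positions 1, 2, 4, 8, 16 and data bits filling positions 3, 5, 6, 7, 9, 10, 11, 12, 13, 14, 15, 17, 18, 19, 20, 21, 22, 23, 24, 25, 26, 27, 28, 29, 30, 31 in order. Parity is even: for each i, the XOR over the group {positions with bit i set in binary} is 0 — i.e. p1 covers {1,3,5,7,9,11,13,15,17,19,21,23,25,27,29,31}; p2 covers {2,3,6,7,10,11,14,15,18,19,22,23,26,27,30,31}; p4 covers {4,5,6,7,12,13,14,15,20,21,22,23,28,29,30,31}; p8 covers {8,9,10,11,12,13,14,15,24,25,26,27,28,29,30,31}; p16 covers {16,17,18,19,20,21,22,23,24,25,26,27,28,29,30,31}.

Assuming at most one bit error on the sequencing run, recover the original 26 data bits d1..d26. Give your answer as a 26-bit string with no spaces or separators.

s1 (pos 1,3,5,7,9,11,13,15,17,19,21,23,25,27,29,31): 0⊕1⊕1⊕1⊕0⊕1⊕1⊕1⊕0⊕1⊕0⊕1⊕1⊕1⊕0⊕1 = 1
s2 (pos 2,3,6,7,10,11,14,15,18,19,22,23,26,27,30,31): 0⊕1⊕1⊕1⊕0⊕1⊕1⊕1⊕0⊕1⊕0⊕1⊕1⊕1⊕1⊕1 = 0
s4 (pos 4,5,6,7,12,13,14,15,20,21,22,23,28,29,30,31): 0⊕1⊕1⊕1⊕1⊕1⊕1⊕1⊕1⊕0⊕0⊕1⊕0⊕0⊕1⊕1 = 1
s8 (pos 8,9,10,11,12,13,14,15,24,25,26,27,28,29,30,31): 0⊕0⊕0⊕1⊕1⊕1⊕1⊕1⊕1⊕1⊕1⊕1⊕0⊕0⊕1⊕1 = 1
s16 (pos 16,17,18,19,20,21,22,23,24,25,26,27,28,29,30,31): 0⊕0⊕0⊕1⊕1⊕0⊕0⊕1⊕1⊕1⊕1⊕1⊕0⊕0⊕1⊕1 = 1
Syndrome s16…s1 = 11101 → error at position 29.
Flip position 29: 0010111000111110001100111110011 → 0010111000111110001100111110111
Read data bits from positions 3,5,6,7,9,10,11,12,13,14,15,17,18,19,20,21,22,23,24,25,26,27,28,29,30,31: 11110011111001100111110111

11110011111001100111110111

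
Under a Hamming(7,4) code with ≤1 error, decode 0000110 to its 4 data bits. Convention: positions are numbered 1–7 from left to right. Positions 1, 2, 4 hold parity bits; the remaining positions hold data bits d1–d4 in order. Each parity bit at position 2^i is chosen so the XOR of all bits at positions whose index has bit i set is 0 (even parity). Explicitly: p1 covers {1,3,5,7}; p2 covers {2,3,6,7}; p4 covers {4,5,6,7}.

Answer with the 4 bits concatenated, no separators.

s1 (pos 1,3,5,7): 0⊕0⊕1⊕0 = 1
s2 (pos 2,3,6,7): 0⊕0⊕1⊕0 = 1
s4 (pos 4,5,6,7): 0⊕1⊕1⊕0 = 0
Syndrome s4…s1 = 011 → error at position 3.
Flip position 3: 0000110 → 0010110
Read data bits from positions 3,5,6,7: 1110

1110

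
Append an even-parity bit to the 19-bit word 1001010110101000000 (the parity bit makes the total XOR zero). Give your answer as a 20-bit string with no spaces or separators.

XOR of the 19 data bits: 1⊕0⊕0⊕1⊕0⊕1⊕0⊕1⊕1⊕0⊕1⊕0⊕1⊕0⊕0⊕0⊕0⊕0⊕0 = 1
Parity bit = 1 (so all 20 bits XOR to 0).

10010101101010000001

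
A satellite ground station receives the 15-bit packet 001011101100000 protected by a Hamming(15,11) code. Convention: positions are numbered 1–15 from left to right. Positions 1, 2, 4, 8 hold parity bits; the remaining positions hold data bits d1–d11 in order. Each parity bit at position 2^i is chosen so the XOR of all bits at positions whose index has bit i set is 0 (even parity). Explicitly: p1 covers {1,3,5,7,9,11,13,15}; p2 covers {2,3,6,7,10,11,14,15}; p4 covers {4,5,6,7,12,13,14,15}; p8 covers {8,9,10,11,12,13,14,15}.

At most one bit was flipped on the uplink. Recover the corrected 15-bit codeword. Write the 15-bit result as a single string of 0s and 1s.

001111101100000

s1 (pos 1,3,5,7,9,11,13,15): 0⊕1⊕1⊕1⊕1⊕0⊕0⊕0 = 0
s2 (pos 2,3,6,7,10,11,14,15): 0⊕1⊕1⊕1⊕1⊕0⊕0⊕0 = 0
s4 (pos 4,5,6,7,12,13,14,15): 0⊕1⊕1⊕1⊕0⊕0⊕0⊕0 = 1
s8 (pos 8,9,10,11,12,13,14,15): 0⊕1⊕1⊕0⊕0⊕0⊕0⊕0 = 0
Syndrome s8…s1 = 0100 → error at position 4.
Flip position 4: 001011101100000 → 001111101100000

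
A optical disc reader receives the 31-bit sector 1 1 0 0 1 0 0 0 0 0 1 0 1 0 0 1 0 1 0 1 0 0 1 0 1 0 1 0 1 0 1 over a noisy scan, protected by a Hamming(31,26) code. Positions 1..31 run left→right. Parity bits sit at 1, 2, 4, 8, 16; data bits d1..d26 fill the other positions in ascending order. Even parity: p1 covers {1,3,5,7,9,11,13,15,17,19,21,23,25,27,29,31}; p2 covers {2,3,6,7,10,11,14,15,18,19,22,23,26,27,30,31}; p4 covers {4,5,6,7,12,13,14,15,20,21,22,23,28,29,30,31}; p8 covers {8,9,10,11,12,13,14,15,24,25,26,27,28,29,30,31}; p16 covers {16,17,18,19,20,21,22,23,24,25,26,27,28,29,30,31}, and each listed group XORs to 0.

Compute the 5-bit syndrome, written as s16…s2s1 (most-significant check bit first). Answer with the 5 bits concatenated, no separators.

s1 (pos 1,3,5,7,9,11,13,15,17,19,21,23,25,27,29,31): 1⊕0⊕1⊕0⊕0⊕1⊕1⊕0⊕0⊕0⊕0⊕1⊕1⊕1⊕1⊕1 = 1
s2 (pos 2,3,6,7,10,11,14,15,18,19,22,23,26,27,30,31): 1⊕0⊕0⊕0⊕0⊕1⊕0⊕0⊕1⊕0⊕0⊕1⊕0⊕1⊕0⊕1 = 0
s4 (pos 4,5,6,7,12,13,14,15,20,21,22,23,28,29,30,31): 0⊕1⊕0⊕0⊕0⊕1⊕0⊕0⊕1⊕0⊕0⊕1⊕0⊕1⊕0⊕1 = 0
s8 (pos 8,9,10,11,12,13,14,15,24,25,26,27,28,29,30,31): 0⊕0⊕0⊕1⊕0⊕1⊕0⊕0⊕0⊕1⊕0⊕1⊕0⊕1⊕0⊕1 = 0
s16 (pos 16,17,18,19,20,21,22,23,24,25,26,27,28,29,30,31): 1⊕0⊕1⊕0⊕1⊕0⊕0⊕1⊕0⊕1⊕0⊕1⊕0⊕1⊕0⊕1 = 0
Syndrome s16…s1 = 00001 → error at position 1.

00001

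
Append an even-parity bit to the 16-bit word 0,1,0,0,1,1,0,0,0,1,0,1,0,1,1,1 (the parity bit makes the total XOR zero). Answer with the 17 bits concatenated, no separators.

01001100010101110

XOR of the 16 data bits: 0⊕1⊕0⊕0⊕1⊕1⊕0⊕0⊕0⊕1⊕0⊕1⊕0⊕1⊕1⊕1 = 0
Parity bit = 0 (so all 17 bits XOR to 0).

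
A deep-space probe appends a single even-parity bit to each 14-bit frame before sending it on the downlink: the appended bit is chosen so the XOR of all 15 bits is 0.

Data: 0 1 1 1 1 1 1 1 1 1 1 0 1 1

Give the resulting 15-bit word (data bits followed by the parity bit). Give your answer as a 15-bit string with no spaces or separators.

XOR of the 14 data bits: 0⊕1⊕1⊕1⊕1⊕1⊕1⊕1⊕1⊕1⊕1⊕0⊕1⊕1 = 0
Parity bit = 0 (so all 15 bits XOR to 0).

011111111110110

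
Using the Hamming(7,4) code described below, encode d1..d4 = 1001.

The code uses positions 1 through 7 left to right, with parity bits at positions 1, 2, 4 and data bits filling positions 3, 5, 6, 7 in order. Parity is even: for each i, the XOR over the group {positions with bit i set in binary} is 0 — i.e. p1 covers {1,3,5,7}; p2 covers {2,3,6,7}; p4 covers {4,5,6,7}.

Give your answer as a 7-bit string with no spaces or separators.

0011001

Place data at non-parity positions: p1 p2 1 p4 0 0 1
p1 (pos 1,3,5,7): XOR of data positions = 1⊕0⊕1 = 0
p2 (pos 2,3,6,7): XOR of data positions = 1⊕0⊕1 = 0
p4 (pos 4,5,6,7): XOR of data positions = 0⊕0⊕1 = 1
Codeword: 0011001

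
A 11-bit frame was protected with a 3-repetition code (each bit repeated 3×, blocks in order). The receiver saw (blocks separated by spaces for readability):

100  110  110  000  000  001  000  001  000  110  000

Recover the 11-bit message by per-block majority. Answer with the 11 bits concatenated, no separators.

01100000010

Block 1 (100): 1 one → 0
Block 2 (110): 2 ones → 1
Block 3 (110): 2 ones → 1
Block 4 (000): 0 ones → 0
Block 5 (000): 0 ones → 0
Block 6 (001): 1 one → 0
Block 7 (000): 0 ones → 0
Block 8 (001): 1 one → 0
Block 9 (000): 0 ones → 0
Block 10 (110): 2 ones → 1
Block 11 (000): 0 ones → 0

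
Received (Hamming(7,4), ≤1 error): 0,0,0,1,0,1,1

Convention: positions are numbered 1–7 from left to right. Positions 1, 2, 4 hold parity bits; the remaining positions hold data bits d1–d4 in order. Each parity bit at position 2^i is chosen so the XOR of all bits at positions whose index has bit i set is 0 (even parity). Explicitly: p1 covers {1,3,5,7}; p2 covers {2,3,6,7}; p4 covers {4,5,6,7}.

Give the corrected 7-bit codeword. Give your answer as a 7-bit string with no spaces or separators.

s1 (pos 1,3,5,7): 0⊕0⊕0⊕1 = 1
s2 (pos 2,3,6,7): 0⊕0⊕1⊕1 = 0
s4 (pos 4,5,6,7): 1⊕0⊕1⊕1 = 1
Syndrome s4…s1 = 101 → error at position 5.
Flip position 5: 0001011 → 0001111

0001111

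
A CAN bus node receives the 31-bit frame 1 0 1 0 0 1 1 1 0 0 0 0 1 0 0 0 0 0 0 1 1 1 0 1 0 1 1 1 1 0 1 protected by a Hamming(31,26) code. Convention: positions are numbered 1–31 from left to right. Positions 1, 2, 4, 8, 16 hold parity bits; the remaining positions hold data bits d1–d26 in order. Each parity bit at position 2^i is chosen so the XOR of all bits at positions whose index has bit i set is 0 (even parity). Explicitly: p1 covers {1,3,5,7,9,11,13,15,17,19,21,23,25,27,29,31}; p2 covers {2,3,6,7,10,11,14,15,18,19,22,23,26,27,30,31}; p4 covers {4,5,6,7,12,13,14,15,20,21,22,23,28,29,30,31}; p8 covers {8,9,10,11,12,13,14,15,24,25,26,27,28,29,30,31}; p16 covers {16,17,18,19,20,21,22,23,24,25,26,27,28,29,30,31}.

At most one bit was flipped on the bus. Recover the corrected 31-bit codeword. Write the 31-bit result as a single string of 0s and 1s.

s1 (pos 1,3,5,7,9,11,13,15,17,19,21,23,25,27,29,31): 1⊕1⊕0⊕1⊕0⊕0⊕1⊕0⊕0⊕0⊕1⊕0⊕0⊕1⊕1⊕1 = 0
s2 (pos 2,3,6,7,10,11,14,15,18,19,22,23,26,27,30,31): 0⊕1⊕1⊕1⊕0⊕0⊕0⊕0⊕0⊕0⊕1⊕0⊕1⊕1⊕0⊕1 = 1
s4 (pos 4,5,6,7,12,13,14,15,20,21,22,23,28,29,30,31): 0⊕0⊕1⊕1⊕0⊕1⊕0⊕0⊕1⊕1⊕1⊕0⊕1⊕1⊕0⊕1 = 1
s8 (pos 8,9,10,11,12,13,14,15,24,25,26,27,28,29,30,31): 1⊕0⊕0⊕0⊕0⊕1⊕0⊕0⊕1⊕0⊕1⊕1⊕1⊕1⊕0⊕1 = 0
s16 (pos 16,17,18,19,20,21,22,23,24,25,26,27,28,29,30,31): 0⊕0⊕0⊕0⊕1⊕1⊕1⊕0⊕1⊕0⊕1⊕1⊕1⊕1⊕0⊕1 = 1
Syndrome s16…s1 = 10110 → error at position 22.
Flip position 22: 1010011100001000000111010111101 → 1010011100001000000110010111101

1010011100001000000110010111101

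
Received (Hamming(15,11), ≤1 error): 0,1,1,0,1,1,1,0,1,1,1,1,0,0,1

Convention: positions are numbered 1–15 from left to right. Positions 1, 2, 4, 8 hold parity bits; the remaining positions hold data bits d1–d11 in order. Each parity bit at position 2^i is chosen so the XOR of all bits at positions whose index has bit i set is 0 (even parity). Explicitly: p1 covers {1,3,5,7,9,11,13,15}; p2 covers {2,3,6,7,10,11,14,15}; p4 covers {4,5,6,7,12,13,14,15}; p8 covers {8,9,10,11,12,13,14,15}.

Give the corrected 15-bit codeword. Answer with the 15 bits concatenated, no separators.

011011101111011

s1 (pos 1,3,5,7,9,11,13,15): 0⊕1⊕1⊕1⊕1⊕1⊕0⊕1 = 0
s2 (pos 2,3,6,7,10,11,14,15): 1⊕1⊕1⊕1⊕1⊕1⊕0⊕1 = 1
s4 (pos 4,5,6,7,12,13,14,15): 0⊕1⊕1⊕1⊕1⊕0⊕0⊕1 = 1
s8 (pos 8,9,10,11,12,13,14,15): 0⊕1⊕1⊕1⊕1⊕0⊕0⊕1 = 1
Syndrome s8…s1 = 1110 → error at position 14.
Flip position 14: 011011101111001 → 011011101111011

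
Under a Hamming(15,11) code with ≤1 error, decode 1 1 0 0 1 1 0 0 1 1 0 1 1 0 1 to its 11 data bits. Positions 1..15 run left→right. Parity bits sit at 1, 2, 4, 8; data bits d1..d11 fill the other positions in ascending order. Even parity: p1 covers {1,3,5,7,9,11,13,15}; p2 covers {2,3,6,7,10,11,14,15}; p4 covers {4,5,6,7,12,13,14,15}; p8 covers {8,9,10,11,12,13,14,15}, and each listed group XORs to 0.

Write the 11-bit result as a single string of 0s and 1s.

s1 (pos 1,3,5,7,9,11,13,15): 1⊕0⊕1⊕0⊕1⊕0⊕1⊕1 = 1
s2 (pos 2,3,6,7,10,11,14,15): 1⊕0⊕1⊕0⊕1⊕0⊕0⊕1 = 0
s4 (pos 4,5,6,7,12,13,14,15): 0⊕1⊕1⊕0⊕1⊕1⊕0⊕1 = 1
s8 (pos 8,9,10,11,12,13,14,15): 0⊕1⊕1⊕0⊕1⊕1⊕0⊕1 = 1
Syndrome s8…s1 = 1101 → error at position 13.
Flip position 13: 110011001101101 → 110011001101001
Read data bits from positions 3,5,6,7,9,10,11,12,13,14,15: 01101101001

01101101001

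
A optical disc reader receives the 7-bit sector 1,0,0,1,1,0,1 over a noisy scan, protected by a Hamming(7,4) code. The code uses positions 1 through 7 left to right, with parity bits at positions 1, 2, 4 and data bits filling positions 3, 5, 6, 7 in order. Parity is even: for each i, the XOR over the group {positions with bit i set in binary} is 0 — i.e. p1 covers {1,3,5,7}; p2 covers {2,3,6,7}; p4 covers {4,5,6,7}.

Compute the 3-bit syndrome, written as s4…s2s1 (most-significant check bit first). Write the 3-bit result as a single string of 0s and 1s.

111

s1 (pos 1,3,5,7): 1⊕0⊕1⊕1 = 1
s2 (pos 2,3,6,7): 0⊕0⊕0⊕1 = 1
s4 (pos 4,5,6,7): 1⊕1⊕0⊕1 = 1
Syndrome s4…s1 = 111 → error at position 7.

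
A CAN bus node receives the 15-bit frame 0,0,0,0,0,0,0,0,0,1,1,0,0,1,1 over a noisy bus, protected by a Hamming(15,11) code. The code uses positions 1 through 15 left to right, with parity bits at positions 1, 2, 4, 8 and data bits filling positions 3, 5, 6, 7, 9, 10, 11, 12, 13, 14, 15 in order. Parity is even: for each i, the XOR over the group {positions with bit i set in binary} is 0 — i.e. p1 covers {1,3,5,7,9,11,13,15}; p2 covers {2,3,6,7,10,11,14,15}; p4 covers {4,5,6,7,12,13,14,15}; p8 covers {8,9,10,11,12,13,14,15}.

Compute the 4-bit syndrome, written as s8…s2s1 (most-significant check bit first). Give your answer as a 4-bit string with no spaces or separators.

0000

s1 (pos 1,3,5,7,9,11,13,15): 0⊕0⊕0⊕0⊕0⊕1⊕0⊕1 = 0
s2 (pos 2,3,6,7,10,11,14,15): 0⊕0⊕0⊕0⊕1⊕1⊕1⊕1 = 0
s4 (pos 4,5,6,7,12,13,14,15): 0⊕0⊕0⊕0⊕0⊕0⊕1⊕1 = 0
s8 (pos 8,9,10,11,12,13,14,15): 0⊕0⊕1⊕1⊕0⊕0⊕1⊕1 = 0
Syndrome s8…s1 = 0000 → no error.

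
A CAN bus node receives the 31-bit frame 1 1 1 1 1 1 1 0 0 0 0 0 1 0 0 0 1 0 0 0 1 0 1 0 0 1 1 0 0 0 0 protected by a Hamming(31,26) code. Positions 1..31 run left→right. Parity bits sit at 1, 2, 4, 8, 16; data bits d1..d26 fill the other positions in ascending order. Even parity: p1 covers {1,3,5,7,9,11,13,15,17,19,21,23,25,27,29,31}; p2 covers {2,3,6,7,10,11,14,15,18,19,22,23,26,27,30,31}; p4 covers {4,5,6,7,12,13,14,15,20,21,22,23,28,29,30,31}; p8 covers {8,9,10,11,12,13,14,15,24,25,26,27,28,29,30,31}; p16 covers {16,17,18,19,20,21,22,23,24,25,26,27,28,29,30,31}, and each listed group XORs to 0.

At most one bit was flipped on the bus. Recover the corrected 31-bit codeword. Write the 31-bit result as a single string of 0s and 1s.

s1 (pos 1,3,5,7,9,11,13,15,17,19,21,23,25,27,29,31): 1⊕1⊕1⊕1⊕0⊕0⊕1⊕0⊕1⊕0⊕1⊕1⊕0⊕1⊕0⊕0 = 1
s2 (pos 2,3,6,7,10,11,14,15,18,19,22,23,26,27,30,31): 1⊕1⊕1⊕1⊕0⊕0⊕0⊕0⊕0⊕0⊕0⊕1⊕1⊕1⊕0⊕0 = 1
s4 (pos 4,5,6,7,12,13,14,15,20,21,22,23,28,29,30,31): 1⊕1⊕1⊕1⊕0⊕1⊕0⊕0⊕0⊕1⊕0⊕1⊕0⊕0⊕0⊕0 = 1
s8 (pos 8,9,10,11,12,13,14,15,24,25,26,27,28,29,30,31): 0⊕0⊕0⊕0⊕0⊕1⊕0⊕0⊕0⊕0⊕1⊕1⊕0⊕0⊕0⊕0 = 1
s16 (pos 16,17,18,19,20,21,22,23,24,25,26,27,28,29,30,31): 0⊕1⊕0⊕0⊕0⊕1⊕0⊕1⊕0⊕0⊕1⊕1⊕0⊕0⊕0⊕0 = 1
Syndrome s16…s1 = 11111 → error at position 31.
Flip position 31: 1111111000001000100010100110000 → 1111111000001000100010100110001

1111111000001000100010100110001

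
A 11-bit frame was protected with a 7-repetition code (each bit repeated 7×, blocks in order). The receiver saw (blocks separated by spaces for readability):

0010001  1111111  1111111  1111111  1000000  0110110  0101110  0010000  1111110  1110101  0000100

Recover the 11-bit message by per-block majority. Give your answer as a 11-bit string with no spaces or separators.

01110110110

Block 1 (0010001): 2 ones → 0
Block 2 (1111111): 7 ones → 1
Block 3 (1111111): 7 ones → 1
Block 4 (1111111): 7 ones → 1
Block 5 (1000000): 1 one → 0
Block 6 (0110110): 4 ones → 1
Block 7 (0101110): 4 ones → 1
Block 8 (0010000): 1 one → 0
Block 9 (1111110): 6 ones → 1
Block 10 (1110101): 5 ones → 1
Block 11 (0000100): 1 one → 0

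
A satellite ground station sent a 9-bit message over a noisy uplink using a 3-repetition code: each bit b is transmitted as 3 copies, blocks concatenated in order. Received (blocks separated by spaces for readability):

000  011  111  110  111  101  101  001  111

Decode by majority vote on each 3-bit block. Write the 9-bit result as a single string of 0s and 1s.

Block 1 (000): 0 ones → 0
Block 2 (011): 2 ones → 1
Block 3 (111): 3 ones → 1
Block 4 (110): 2 ones → 1
Block 5 (111): 3 ones → 1
Block 6 (101): 2 ones → 1
Block 7 (101): 2 ones → 1
Block 8 (001): 1 one → 0
Block 9 (111): 3 ones → 1

011111101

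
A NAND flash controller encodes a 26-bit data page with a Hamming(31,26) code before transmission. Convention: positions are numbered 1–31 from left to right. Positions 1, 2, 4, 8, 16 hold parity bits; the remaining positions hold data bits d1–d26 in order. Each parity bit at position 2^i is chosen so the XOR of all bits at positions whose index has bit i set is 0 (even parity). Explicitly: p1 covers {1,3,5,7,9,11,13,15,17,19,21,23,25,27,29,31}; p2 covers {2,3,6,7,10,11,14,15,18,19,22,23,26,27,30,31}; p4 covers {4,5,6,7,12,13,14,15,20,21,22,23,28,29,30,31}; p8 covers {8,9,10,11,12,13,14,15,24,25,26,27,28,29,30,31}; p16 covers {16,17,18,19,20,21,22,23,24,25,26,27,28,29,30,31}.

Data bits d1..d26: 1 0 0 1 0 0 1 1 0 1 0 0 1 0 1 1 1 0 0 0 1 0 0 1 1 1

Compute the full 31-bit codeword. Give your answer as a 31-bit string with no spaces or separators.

Place data at non-parity positions: p1 p2 1 p4 0 0 1 p8 0 0 1 1 0 1 0 p16 0 1 0 1 1 1 0 0 0 1 0 0 1 1 1
p1 (pos 1,3,5,7,9,11,13,15,17,19,21,23,25,27,29,31): XOR of data positions = 1⊕0⊕1⊕0⊕1⊕0⊕0⊕0⊕0⊕1⊕0⊕0⊕0⊕1⊕1 = 0
p2 (pos 2,3,6,7,10,11,14,15,18,19,22,23,26,27,30,31): XOR of data positions = 1⊕0⊕1⊕0⊕1⊕1⊕0⊕1⊕0⊕1⊕0⊕1⊕0⊕1⊕1 = 1
p4 (pos 4,5,6,7,12,13,14,15,20,21,22,23,28,29,30,31): XOR of data positions = 0⊕0⊕1⊕1⊕0⊕1⊕0⊕1⊕1⊕1⊕0⊕0⊕1⊕1⊕1 = 1
p8 (pos 8,9,10,11,12,13,14,15,24,25,26,27,28,29,30,31): XOR of data positions = 0⊕0⊕1⊕1⊕0⊕1⊕0⊕0⊕0⊕1⊕0⊕0⊕1⊕1⊕1 = 1
p16 (pos 16,17,18,19,20,21,22,23,24,25,26,27,28,29,30,31): XOR of data positions = 0⊕1⊕0⊕1⊕1⊕1⊕0⊕0⊕0⊕1⊕0⊕0⊕1⊕1⊕1 = 0
Codeword: 0111001100110100010111000100111

0111001100110100010111000100111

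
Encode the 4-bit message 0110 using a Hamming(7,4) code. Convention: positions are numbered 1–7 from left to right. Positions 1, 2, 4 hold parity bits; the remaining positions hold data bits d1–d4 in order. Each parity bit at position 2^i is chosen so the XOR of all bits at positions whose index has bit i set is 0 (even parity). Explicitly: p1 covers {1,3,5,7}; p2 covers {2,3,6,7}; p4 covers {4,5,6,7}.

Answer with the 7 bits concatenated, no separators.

1100110

Place data at non-parity positions: p1 p2 0 p4 1 1 0
p1 (pos 1,3,5,7): XOR of data positions = 0⊕1⊕0 = 1
p2 (pos 2,3,6,7): XOR of data positions = 0⊕1⊕0 = 1
p4 (pos 4,5,6,7): XOR of data positions = 1⊕1⊕0 = 0
Codeword: 1100110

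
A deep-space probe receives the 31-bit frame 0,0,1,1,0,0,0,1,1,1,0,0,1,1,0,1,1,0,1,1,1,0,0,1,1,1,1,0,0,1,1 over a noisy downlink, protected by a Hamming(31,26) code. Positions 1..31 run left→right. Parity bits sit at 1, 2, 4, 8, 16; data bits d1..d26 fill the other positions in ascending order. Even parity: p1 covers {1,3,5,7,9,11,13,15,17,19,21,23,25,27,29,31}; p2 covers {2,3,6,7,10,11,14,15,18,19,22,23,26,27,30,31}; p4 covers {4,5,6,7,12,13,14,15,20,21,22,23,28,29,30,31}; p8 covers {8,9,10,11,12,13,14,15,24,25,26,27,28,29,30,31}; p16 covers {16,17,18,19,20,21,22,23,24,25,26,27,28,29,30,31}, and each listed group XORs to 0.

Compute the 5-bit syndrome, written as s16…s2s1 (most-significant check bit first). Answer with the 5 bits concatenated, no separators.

s1 (pos 1,3,5,7,9,11,13,15,17,19,21,23,25,27,29,31): 0⊕1⊕0⊕0⊕1⊕0⊕1⊕0⊕1⊕1⊕1⊕0⊕1⊕1⊕0⊕1 = 1
s2 (pos 2,3,6,7,10,11,14,15,18,19,22,23,26,27,30,31): 0⊕1⊕0⊕0⊕1⊕0⊕1⊕0⊕0⊕1⊕0⊕0⊕1⊕1⊕1⊕1 = 0
s4 (pos 4,5,6,7,12,13,14,15,20,21,22,23,28,29,30,31): 1⊕0⊕0⊕0⊕0⊕1⊕1⊕0⊕1⊕1⊕0⊕0⊕0⊕0⊕1⊕1 = 1
s8 (pos 8,9,10,11,12,13,14,15,24,25,26,27,28,29,30,31): 1⊕1⊕1⊕0⊕0⊕1⊕1⊕0⊕1⊕1⊕1⊕1⊕0⊕0⊕1⊕1 = 1
s16 (pos 16,17,18,19,20,21,22,23,24,25,26,27,28,29,30,31): 1⊕1⊕0⊕1⊕1⊕1⊕0⊕0⊕1⊕1⊕1⊕1⊕0⊕0⊕1⊕1 = 1
Syndrome s16…s1 = 11101 → error at position 29.

11101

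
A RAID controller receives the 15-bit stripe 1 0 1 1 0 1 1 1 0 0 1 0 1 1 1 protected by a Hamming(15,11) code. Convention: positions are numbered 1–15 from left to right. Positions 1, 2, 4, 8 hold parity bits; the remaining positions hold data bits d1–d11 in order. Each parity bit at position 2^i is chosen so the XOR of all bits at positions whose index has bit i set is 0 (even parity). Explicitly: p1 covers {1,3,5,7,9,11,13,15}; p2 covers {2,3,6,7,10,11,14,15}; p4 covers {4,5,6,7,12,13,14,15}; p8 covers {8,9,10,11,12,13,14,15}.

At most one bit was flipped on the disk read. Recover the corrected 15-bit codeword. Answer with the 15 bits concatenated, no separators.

101101100010111

s1 (pos 1,3,5,7,9,11,13,15): 1⊕1⊕0⊕1⊕0⊕1⊕1⊕1 = 0
s2 (pos 2,3,6,7,10,11,14,15): 0⊕1⊕1⊕1⊕0⊕1⊕1⊕1 = 0
s4 (pos 4,5,6,7,12,13,14,15): 1⊕0⊕1⊕1⊕0⊕1⊕1⊕1 = 0
s8 (pos 8,9,10,11,12,13,14,15): 1⊕0⊕0⊕1⊕0⊕1⊕1⊕1 = 1
Syndrome s8…s1 = 1000 → error at position 8.
Flip position 8: 101101110010111 → 101101100010111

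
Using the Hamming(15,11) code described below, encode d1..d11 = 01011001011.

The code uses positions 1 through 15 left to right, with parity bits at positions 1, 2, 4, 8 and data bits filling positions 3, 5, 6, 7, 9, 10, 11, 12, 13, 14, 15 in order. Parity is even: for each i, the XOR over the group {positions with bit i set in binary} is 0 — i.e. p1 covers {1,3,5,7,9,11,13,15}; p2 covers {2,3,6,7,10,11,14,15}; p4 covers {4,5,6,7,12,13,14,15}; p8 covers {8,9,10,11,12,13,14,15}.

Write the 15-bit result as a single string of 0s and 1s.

Place data at non-parity positions: p1 p2 0 p4 1 0 1 p8 1 0 0 1 0 1 1
p1 (pos 1,3,5,7,9,11,13,15): XOR of data positions = 0⊕1⊕1⊕1⊕0⊕0⊕1 = 0
p2 (pos 2,3,6,7,10,11,14,15): XOR of data positions = 0⊕0⊕1⊕0⊕0⊕1⊕1 = 1
p4 (pos 4,5,6,7,12,13,14,15): XOR of data positions = 1⊕0⊕1⊕1⊕0⊕1⊕1 = 1
p8 (pos 8,9,10,11,12,13,14,15): XOR of data positions = 1⊕0⊕0⊕1⊕0⊕1⊕1 = 0
Codeword: 010110101001011

010110101001011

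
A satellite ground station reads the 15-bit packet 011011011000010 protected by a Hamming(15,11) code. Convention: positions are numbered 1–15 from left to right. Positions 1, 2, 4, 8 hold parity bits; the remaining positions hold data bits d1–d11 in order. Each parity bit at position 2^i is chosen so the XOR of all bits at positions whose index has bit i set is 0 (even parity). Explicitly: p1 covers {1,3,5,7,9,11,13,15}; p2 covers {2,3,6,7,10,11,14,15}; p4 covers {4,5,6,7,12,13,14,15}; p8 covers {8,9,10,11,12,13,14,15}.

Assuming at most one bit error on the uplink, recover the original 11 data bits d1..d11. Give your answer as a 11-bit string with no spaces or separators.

11101000110

s1 (pos 1,3,5,7,9,11,13,15): 0⊕1⊕1⊕0⊕1⊕0⊕0⊕0 = 1
s2 (pos 2,3,6,7,10,11,14,15): 1⊕1⊕1⊕0⊕0⊕0⊕1⊕0 = 0
s4 (pos 4,5,6,7,12,13,14,15): 0⊕1⊕1⊕0⊕0⊕0⊕1⊕0 = 1
s8 (pos 8,9,10,11,12,13,14,15): 1⊕1⊕0⊕0⊕0⊕0⊕1⊕0 = 1
Syndrome s8…s1 = 1101 → error at position 13.
Flip position 13: 011011011000010 → 011011011000110
Read data bits from positions 3,5,6,7,9,10,11,12,13,14,15: 11101000110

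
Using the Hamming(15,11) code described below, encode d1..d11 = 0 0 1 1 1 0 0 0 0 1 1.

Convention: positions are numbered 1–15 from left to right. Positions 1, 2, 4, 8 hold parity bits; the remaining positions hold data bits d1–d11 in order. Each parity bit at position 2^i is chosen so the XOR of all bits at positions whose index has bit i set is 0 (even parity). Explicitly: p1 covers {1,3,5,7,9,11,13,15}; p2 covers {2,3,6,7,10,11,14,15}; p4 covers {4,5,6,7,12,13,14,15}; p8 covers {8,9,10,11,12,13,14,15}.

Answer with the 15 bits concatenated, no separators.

Place data at non-parity positions: p1 p2 0 p4 0 1 1 p8 1 0 0 0 0 1 1
p1 (pos 1,3,5,7,9,11,13,15): XOR of data positions = 0⊕0⊕1⊕1⊕0⊕0⊕1 = 1
p2 (pos 2,3,6,7,10,11,14,15): XOR of data positions = 0⊕1⊕1⊕0⊕0⊕1⊕1 = 0
p4 (pos 4,5,6,7,12,13,14,15): XOR of data positions = 0⊕1⊕1⊕0⊕0⊕1⊕1 = 0
p8 (pos 8,9,10,11,12,13,14,15): XOR of data positions = 1⊕0⊕0⊕0⊕0⊕1⊕1 = 1
Codeword: 100001111000011

100001111000011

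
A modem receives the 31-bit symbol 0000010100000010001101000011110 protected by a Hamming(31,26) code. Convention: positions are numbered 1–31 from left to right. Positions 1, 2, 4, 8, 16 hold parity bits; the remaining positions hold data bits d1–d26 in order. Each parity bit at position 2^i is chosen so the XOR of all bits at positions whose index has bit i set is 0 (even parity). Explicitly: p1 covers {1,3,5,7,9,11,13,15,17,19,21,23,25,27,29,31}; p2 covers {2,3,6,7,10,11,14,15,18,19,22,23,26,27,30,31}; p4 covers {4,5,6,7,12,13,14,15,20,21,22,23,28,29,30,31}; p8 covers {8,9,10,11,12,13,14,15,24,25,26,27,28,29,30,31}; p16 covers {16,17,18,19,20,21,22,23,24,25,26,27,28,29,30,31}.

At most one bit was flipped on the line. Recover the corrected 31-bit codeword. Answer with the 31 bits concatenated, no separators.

s1 (pos 1,3,5,7,9,11,13,15,17,19,21,23,25,27,29,31): 0⊕0⊕0⊕0⊕0⊕0⊕0⊕1⊕0⊕1⊕0⊕0⊕0⊕1⊕1⊕0 = 0
s2 (pos 2,3,6,7,10,11,14,15,18,19,22,23,26,27,30,31): 0⊕0⊕1⊕0⊕0⊕0⊕0⊕1⊕0⊕1⊕1⊕0⊕0⊕1⊕1⊕0 = 0
s4 (pos 4,5,6,7,12,13,14,15,20,21,22,23,28,29,30,31): 0⊕0⊕1⊕0⊕0⊕0⊕0⊕1⊕1⊕0⊕1⊕0⊕1⊕1⊕1⊕0 = 1
s8 (pos 8,9,10,11,12,13,14,15,24,25,26,27,28,29,30,31): 1⊕0⊕0⊕0⊕0⊕0⊕0⊕1⊕0⊕0⊕0⊕1⊕1⊕1⊕1⊕0 = 0
s16 (pos 16,17,18,19,20,21,22,23,24,25,26,27,28,29,30,31): 0⊕0⊕0⊕1⊕1⊕0⊕1⊕0⊕0⊕0⊕0⊕1⊕1⊕1⊕1⊕0 = 1
Syndrome s16…s1 = 10100 → error at position 20.
Flip position 20: 0000010100000010001101000011110 → 0000010100000010001001000011110

0000010100000010001001000011110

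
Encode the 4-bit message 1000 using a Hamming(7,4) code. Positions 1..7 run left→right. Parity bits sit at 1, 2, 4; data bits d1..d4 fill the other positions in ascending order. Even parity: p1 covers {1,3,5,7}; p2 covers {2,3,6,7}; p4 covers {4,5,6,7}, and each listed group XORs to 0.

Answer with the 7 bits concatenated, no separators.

1110000

Place data at non-parity positions: p1 p2 1 p4 0 0 0
p1 (pos 1,3,5,7): XOR of data positions = 1⊕0⊕0 = 1
p2 (pos 2,3,6,7): XOR of data positions = 1⊕0⊕0 = 1
p4 (pos 4,5,6,7): XOR of data positions = 0⊕0⊕0 = 0
Codeword: 1110000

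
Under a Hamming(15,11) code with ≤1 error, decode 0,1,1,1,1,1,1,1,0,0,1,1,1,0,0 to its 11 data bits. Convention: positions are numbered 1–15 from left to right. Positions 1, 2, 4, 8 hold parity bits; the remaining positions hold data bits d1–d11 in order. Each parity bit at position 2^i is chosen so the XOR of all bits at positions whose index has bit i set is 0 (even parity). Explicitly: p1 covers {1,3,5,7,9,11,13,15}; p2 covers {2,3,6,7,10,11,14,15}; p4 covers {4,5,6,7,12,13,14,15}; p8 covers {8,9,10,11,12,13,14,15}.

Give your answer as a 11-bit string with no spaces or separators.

01110011100

s1 (pos 1,3,5,7,9,11,13,15): 0⊕1⊕1⊕1⊕0⊕1⊕1⊕0 = 1
s2 (pos 2,3,6,7,10,11,14,15): 1⊕1⊕1⊕1⊕0⊕1⊕0⊕0 = 1
s4 (pos 4,5,6,7,12,13,14,15): 1⊕1⊕1⊕1⊕1⊕1⊕0⊕0 = 0
s8 (pos 8,9,10,11,12,13,14,15): 1⊕0⊕0⊕1⊕1⊕1⊕0⊕0 = 0
Syndrome s8…s1 = 0011 → error at position 3.
Flip position 3: 011111110011100 → 010111110011100
Read data bits from positions 3,5,6,7,9,10,11,12,13,14,15: 01110011100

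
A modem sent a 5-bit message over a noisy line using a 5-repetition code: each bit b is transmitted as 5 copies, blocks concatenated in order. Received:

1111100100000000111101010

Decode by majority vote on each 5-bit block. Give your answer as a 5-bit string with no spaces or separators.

Block 1 (11111): 5 ones → 1
Block 2 (00100): 1 one → 0
Block 3 (00000): 0 ones → 0
Block 4 (01111): 4 ones → 1
Block 5 (01010): 2 ones → 0

10010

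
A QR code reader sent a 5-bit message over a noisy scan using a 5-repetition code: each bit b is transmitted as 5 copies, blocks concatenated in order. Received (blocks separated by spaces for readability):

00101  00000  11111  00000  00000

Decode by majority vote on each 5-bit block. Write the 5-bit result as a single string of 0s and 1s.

Block 1 (00101): 2 ones → 0
Block 2 (00000): 0 ones → 0
Block 3 (11111): 5 ones → 1
Block 4 (00000): 0 ones → 0
Block 5 (00000): 0 ones → 0

00100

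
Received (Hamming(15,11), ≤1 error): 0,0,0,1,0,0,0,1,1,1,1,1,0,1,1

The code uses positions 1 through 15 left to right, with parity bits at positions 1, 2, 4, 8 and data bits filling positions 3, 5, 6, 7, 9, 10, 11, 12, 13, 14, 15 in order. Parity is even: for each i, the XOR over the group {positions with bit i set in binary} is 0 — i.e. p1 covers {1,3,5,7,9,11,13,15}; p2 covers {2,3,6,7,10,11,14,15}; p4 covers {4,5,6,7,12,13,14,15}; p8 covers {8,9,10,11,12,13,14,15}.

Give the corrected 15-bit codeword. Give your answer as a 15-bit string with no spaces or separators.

s1 (pos 1,3,5,7,9,11,13,15): 0⊕0⊕0⊕0⊕1⊕1⊕0⊕1 = 1
s2 (pos 2,3,6,7,10,11,14,15): 0⊕0⊕0⊕0⊕1⊕1⊕1⊕1 = 0
s4 (pos 4,5,6,7,12,13,14,15): 1⊕0⊕0⊕0⊕1⊕0⊕1⊕1 = 0
s8 (pos 8,9,10,11,12,13,14,15): 1⊕1⊕1⊕1⊕1⊕0⊕1⊕1 = 1
Syndrome s8…s1 = 1001 → error at position 9.
Flip position 9: 000100011111011 → 000100010111011

000100010111011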